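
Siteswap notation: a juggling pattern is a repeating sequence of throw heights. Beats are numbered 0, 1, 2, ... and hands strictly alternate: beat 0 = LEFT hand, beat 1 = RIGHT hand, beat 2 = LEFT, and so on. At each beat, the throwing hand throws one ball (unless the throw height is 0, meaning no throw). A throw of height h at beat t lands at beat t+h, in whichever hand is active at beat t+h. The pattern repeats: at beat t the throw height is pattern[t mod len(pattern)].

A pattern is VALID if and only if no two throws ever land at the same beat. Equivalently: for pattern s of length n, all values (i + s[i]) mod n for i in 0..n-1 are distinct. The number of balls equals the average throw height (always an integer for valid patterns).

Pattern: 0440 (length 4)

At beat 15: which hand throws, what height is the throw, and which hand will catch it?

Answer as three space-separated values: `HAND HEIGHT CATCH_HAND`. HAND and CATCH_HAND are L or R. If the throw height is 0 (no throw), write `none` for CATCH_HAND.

Beat 15: 15 mod 2 = 1, so hand = R
Throw height = pattern[15 mod 4] = pattern[3] = 0

Answer: R 0 none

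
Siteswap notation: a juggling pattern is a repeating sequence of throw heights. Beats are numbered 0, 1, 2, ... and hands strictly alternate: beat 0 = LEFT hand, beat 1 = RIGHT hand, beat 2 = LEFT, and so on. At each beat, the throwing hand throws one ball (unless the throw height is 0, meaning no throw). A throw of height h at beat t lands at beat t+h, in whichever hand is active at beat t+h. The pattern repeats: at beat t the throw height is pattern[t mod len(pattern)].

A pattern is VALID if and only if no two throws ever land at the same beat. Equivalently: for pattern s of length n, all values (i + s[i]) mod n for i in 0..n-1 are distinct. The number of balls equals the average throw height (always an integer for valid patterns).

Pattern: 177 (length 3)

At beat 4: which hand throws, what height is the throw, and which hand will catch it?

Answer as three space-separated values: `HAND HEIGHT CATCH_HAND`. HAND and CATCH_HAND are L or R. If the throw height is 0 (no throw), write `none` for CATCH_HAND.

Beat 4: 4 mod 2 = 0, so hand = L
Throw height = pattern[4 mod 3] = pattern[1] = 7
Lands at beat 4+7=11, 11 mod 2 = 1, so catch hand = R

Answer: L 7 R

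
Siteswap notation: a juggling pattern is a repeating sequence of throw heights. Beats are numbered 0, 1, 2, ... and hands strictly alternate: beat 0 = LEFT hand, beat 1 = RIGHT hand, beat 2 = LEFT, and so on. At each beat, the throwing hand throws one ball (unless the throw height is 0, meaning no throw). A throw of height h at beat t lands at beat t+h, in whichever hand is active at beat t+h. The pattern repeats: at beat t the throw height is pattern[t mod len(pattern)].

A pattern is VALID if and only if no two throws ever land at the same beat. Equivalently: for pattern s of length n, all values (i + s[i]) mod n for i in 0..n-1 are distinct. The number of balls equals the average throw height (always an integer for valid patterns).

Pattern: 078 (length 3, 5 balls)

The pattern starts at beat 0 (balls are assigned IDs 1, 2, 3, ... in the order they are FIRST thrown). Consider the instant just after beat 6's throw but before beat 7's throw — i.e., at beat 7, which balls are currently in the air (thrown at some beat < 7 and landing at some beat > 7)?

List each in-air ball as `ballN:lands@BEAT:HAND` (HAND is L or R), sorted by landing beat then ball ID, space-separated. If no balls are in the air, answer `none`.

Beat 1 (R): throw ball1 h=7 -> lands@8:L; in-air after throw: [b1@8:L]
Beat 2 (L): throw ball2 h=8 -> lands@10:L; in-air after throw: [b1@8:L b2@10:L]
Beat 4 (L): throw ball3 h=7 -> lands@11:R; in-air after throw: [b1@8:L b2@10:L b3@11:R]
Beat 5 (R): throw ball4 h=8 -> lands@13:R; in-air after throw: [b1@8:L b2@10:L b3@11:R b4@13:R]
Beat 7 (R): throw ball5 h=7 -> lands@14:L; in-air after throw: [b1@8:L b2@10:L b3@11:R b4@13:R b5@14:L]

Answer: ball1:lands@8:L ball2:lands@10:L ball3:lands@11:R ball4:lands@13:R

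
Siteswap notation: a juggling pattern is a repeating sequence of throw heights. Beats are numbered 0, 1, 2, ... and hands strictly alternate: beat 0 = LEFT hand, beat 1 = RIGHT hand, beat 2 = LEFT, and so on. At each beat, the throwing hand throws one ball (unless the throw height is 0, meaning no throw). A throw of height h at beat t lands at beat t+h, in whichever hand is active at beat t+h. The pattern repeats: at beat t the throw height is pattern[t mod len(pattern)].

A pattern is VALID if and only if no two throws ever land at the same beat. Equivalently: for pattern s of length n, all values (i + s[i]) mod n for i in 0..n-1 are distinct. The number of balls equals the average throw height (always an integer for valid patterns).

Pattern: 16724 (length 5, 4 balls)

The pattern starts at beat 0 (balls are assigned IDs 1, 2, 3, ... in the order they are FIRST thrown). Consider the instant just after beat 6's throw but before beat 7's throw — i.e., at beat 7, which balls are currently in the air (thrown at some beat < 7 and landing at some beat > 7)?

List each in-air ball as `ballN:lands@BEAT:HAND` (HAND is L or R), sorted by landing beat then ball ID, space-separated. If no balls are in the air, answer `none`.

Beat 0 (L): throw ball1 h=1 -> lands@1:R; in-air after throw: [b1@1:R]
Beat 1 (R): throw ball1 h=6 -> lands@7:R; in-air after throw: [b1@7:R]
Beat 2 (L): throw ball2 h=7 -> lands@9:R; in-air after throw: [b1@7:R b2@9:R]
Beat 3 (R): throw ball3 h=2 -> lands@5:R; in-air after throw: [b3@5:R b1@7:R b2@9:R]
Beat 4 (L): throw ball4 h=4 -> lands@8:L; in-air after throw: [b3@5:R b1@7:R b4@8:L b2@9:R]
Beat 5 (R): throw ball3 h=1 -> lands@6:L; in-air after throw: [b3@6:L b1@7:R b4@8:L b2@9:R]
Beat 6 (L): throw ball3 h=6 -> lands@12:L; in-air after throw: [b1@7:R b4@8:L b2@9:R b3@12:L]
Beat 7 (R): throw ball1 h=7 -> lands@14:L; in-air after throw: [b4@8:L b2@9:R b3@12:L b1@14:L]

Answer: ball4:lands@8:L ball2:lands@9:R ball3:lands@12:L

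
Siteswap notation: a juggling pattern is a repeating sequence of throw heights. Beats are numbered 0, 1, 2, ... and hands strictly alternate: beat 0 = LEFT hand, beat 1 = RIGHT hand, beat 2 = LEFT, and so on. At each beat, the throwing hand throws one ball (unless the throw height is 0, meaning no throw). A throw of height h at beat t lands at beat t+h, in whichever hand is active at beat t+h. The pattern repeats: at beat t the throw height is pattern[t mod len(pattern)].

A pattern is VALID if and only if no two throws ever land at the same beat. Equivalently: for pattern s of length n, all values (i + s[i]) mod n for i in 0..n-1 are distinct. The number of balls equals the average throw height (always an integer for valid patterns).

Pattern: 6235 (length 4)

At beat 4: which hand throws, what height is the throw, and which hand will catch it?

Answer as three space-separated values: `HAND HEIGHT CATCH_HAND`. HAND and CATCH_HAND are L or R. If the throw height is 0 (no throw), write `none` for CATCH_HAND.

Answer: L 6 L

Derivation:
Beat 4: 4 mod 2 = 0, so hand = L
Throw height = pattern[4 mod 4] = pattern[0] = 6
Lands at beat 4+6=10, 10 mod 2 = 0, so catch hand = L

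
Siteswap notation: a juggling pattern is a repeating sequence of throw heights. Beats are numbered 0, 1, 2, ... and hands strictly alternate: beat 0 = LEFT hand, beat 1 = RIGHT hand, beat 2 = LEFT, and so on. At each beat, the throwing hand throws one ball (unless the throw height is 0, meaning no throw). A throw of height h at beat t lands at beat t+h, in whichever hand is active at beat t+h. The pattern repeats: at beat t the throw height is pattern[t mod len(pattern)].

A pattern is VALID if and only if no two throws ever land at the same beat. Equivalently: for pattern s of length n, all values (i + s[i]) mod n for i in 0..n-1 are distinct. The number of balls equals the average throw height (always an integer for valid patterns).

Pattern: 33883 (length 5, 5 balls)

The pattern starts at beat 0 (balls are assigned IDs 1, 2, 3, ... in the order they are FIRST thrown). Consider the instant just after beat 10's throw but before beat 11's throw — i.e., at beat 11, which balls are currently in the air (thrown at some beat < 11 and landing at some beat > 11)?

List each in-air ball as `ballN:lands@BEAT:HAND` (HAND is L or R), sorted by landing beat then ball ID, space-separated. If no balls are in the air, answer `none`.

Answer: ball5:lands@12:L ball3:lands@13:R ball2:lands@15:R ball4:lands@16:L

Derivation:
Beat 0 (L): throw ball1 h=3 -> lands@3:R; in-air after throw: [b1@3:R]
Beat 1 (R): throw ball2 h=3 -> lands@4:L; in-air after throw: [b1@3:R b2@4:L]
Beat 2 (L): throw ball3 h=8 -> lands@10:L; in-air after throw: [b1@3:R b2@4:L b3@10:L]
Beat 3 (R): throw ball1 h=8 -> lands@11:R; in-air after throw: [b2@4:L b3@10:L b1@11:R]
Beat 4 (L): throw ball2 h=3 -> lands@7:R; in-air after throw: [b2@7:R b3@10:L b1@11:R]
Beat 5 (R): throw ball4 h=3 -> lands@8:L; in-air after throw: [b2@7:R b4@8:L b3@10:L b1@11:R]
Beat 6 (L): throw ball5 h=3 -> lands@9:R; in-air after throw: [b2@7:R b4@8:L b5@9:R b3@10:L b1@11:R]
Beat 7 (R): throw ball2 h=8 -> lands@15:R; in-air after throw: [b4@8:L b5@9:R b3@10:L b1@11:R b2@15:R]
Beat 8 (L): throw ball4 h=8 -> lands@16:L; in-air after throw: [b5@9:R b3@10:L b1@11:R b2@15:R b4@16:L]
Beat 9 (R): throw ball5 h=3 -> lands@12:L; in-air after throw: [b3@10:L b1@11:R b5@12:L b2@15:R b4@16:L]
Beat 10 (L): throw ball3 h=3 -> lands@13:R; in-air after throw: [b1@11:R b5@12:L b3@13:R b2@15:R b4@16:L]
Beat 11 (R): throw ball1 h=3 -> lands@14:L; in-air after throw: [b5@12:L b3@13:R b1@14:L b2@15:R b4@16:L]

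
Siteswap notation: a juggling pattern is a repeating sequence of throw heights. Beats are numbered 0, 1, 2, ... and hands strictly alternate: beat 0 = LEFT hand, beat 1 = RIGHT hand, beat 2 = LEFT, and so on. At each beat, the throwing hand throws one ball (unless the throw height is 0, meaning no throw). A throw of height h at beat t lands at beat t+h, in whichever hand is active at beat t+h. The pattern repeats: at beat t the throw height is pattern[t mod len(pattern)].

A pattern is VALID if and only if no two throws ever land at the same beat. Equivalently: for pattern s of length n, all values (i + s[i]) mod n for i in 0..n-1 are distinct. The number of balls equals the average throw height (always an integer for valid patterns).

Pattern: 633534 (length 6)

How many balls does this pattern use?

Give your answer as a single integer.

Pattern = [6, 3, 3, 5, 3, 4], length n = 6
  position 0: throw height = 6, running sum = 6
  position 1: throw height = 3, running sum = 9
  position 2: throw height = 3, running sum = 12
  position 3: throw height = 5, running sum = 17
  position 4: throw height = 3, running sum = 20
  position 5: throw height = 4, running sum = 24
Total sum = 24; balls = sum / n = 24 / 6 = 4

Answer: 4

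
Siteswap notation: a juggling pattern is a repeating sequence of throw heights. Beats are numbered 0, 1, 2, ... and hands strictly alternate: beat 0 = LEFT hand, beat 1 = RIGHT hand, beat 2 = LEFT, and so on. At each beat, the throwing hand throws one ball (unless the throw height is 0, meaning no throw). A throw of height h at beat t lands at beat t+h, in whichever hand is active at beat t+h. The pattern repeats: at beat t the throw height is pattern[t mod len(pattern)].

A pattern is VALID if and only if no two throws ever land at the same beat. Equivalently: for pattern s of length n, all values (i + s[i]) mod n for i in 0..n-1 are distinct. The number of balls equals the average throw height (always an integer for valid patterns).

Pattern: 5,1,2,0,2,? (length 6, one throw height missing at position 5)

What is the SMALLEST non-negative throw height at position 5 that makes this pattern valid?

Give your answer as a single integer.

i=0: (0 + 5) mod 6 = 5
i=1: (1 + 1) mod 6 = 2
i=2: (2 + 2) mod 6 = 4
i=3: (3 + 0) mod 6 = 3
i=4: (4 + 2) mod 6 = 0
i=5: s[i]=? (unknown)
Known residues: [0, 2, 3, 4, 5]; need a permutation of 0..5, so missing residue r = 1
Need (5 + s) mod 6 = 1; smallest s = (1 - 5) mod 6 = 2

Answer: 2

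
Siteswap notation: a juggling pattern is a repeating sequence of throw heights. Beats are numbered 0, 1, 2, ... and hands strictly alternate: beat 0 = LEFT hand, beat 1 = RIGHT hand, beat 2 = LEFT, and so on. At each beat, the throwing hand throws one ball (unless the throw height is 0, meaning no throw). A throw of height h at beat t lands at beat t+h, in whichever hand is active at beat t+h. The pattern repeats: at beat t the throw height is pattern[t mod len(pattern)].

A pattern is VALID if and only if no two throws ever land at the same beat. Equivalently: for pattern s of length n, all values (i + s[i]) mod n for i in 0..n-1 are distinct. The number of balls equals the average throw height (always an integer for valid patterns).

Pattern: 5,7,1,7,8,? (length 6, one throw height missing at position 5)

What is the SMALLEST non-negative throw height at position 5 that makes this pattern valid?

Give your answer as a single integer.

Answer: 2

Derivation:
i=0: (0 + 5) mod 6 = 5
i=1: (1 + 7) mod 6 = 2
i=2: (2 + 1) mod 6 = 3
i=3: (3 + 7) mod 6 = 4
i=4: (4 + 8) mod 6 = 0
i=5: s[i]=? (unknown)
Known residues: [0, 2, 3, 4, 5]; need a permutation of 0..5, so missing residue r = 1
Need (5 + s) mod 6 = 1; smallest s = (1 - 5) mod 6 = 2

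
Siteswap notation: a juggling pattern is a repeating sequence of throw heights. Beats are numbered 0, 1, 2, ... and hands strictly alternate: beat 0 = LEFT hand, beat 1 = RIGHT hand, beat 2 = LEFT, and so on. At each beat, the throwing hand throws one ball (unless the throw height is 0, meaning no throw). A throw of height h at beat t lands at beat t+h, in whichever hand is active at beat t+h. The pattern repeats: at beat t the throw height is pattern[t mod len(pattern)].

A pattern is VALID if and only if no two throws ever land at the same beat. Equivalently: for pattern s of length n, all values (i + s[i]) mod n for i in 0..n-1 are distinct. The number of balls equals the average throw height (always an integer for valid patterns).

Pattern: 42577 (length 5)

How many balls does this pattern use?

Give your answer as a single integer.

Answer: 5

Derivation:
Pattern = [4, 2, 5, 7, 7], length n = 5
  position 0: throw height = 4, running sum = 4
  position 1: throw height = 2, running sum = 6
  position 2: throw height = 5, running sum = 11
  position 3: throw height = 7, running sum = 18
  position 4: throw height = 7, running sum = 25
Total sum = 25; balls = sum / n = 25 / 5 = 5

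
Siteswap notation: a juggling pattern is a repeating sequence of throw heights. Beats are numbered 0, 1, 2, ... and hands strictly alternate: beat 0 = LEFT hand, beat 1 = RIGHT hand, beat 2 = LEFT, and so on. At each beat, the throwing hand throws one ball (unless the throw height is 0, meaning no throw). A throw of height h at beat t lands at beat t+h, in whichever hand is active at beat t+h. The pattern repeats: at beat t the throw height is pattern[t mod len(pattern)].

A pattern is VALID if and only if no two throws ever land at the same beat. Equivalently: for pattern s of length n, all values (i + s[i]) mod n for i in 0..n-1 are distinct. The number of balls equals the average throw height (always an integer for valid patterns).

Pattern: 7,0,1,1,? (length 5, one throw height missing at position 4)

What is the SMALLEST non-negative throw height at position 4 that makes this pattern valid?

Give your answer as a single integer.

Answer: 1

Derivation:
i=0: (0 + 7) mod 5 = 2
i=1: (1 + 0) mod 5 = 1
i=2: (2 + 1) mod 5 = 3
i=3: (3 + 1) mod 5 = 4
i=4: s[i]=? (unknown)
Known residues: [1, 2, 3, 4]; need a permutation of 0..4, so missing residue r = 0
Need (4 + s) mod 5 = 0; smallest s = (0 - 4) mod 5 = 1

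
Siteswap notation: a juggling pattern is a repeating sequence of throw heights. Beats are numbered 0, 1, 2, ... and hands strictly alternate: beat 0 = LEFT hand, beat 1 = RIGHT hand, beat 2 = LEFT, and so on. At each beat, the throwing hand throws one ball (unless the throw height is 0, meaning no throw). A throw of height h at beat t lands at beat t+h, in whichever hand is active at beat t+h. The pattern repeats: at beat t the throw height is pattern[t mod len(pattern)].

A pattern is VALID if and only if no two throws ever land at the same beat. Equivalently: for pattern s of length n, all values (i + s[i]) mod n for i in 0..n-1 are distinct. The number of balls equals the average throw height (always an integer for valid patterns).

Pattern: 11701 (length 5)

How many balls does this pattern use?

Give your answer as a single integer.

Pattern = [1, 1, 7, 0, 1], length n = 5
  position 0: throw height = 1, running sum = 1
  position 1: throw height = 1, running sum = 2
  position 2: throw height = 7, running sum = 9
  position 3: throw height = 0, running sum = 9
  position 4: throw height = 1, running sum = 10
Total sum = 10; balls = sum / n = 10 / 5 = 2

Answer: 2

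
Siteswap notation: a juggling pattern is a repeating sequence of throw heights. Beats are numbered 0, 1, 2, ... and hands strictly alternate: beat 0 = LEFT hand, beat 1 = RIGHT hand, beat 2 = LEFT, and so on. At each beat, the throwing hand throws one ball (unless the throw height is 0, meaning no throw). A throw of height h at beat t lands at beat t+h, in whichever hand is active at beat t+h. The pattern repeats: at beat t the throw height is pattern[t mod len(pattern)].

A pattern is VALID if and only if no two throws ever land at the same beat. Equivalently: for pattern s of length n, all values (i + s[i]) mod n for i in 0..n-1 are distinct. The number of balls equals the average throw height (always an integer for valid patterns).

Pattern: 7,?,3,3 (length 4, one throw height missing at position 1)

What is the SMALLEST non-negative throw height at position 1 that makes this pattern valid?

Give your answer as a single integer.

i=0: (0 + 7) mod 4 = 3
i=1: s[i]=? (unknown)
i=2: (2 + 3) mod 4 = 1
i=3: (3 + 3) mod 4 = 2
Known residues: [1, 2, 3]; need a permutation of 0..3, so missing residue r = 0
Need (1 + s) mod 4 = 0; smallest s = (0 - 1) mod 4 = 3

Answer: 3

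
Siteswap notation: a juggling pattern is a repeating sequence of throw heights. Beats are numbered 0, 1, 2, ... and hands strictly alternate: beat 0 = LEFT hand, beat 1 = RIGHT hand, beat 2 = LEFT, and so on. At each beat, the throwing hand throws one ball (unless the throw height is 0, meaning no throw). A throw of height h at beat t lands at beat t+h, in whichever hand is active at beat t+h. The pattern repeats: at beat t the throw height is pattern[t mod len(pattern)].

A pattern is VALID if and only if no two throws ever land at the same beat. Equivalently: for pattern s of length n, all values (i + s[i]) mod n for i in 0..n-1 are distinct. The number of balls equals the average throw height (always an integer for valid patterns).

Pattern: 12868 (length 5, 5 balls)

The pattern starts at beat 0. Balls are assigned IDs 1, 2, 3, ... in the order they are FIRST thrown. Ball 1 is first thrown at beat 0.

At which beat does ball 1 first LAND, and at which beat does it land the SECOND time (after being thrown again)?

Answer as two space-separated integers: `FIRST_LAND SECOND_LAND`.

Beat 0 (L): throw ball1 h=1 -> lands@1:R; in-air after throw: [b1@1:R]
Beat 1 (R): throw ball1 h=2 -> lands@3:R; in-air after throw: [b1@3:R]
Beat 2 (L): throw ball2 h=8 -> lands@10:L; in-air after throw: [b1@3:R b2@10:L]
Beat 3 (R): throw ball1 h=6 -> lands@9:R; in-air after throw: [b1@9:R b2@10:L]
Ball 1: thrown@0 h=1 -> first land @1; rethrown@1 h=2 -> second land @3

Answer: 1 3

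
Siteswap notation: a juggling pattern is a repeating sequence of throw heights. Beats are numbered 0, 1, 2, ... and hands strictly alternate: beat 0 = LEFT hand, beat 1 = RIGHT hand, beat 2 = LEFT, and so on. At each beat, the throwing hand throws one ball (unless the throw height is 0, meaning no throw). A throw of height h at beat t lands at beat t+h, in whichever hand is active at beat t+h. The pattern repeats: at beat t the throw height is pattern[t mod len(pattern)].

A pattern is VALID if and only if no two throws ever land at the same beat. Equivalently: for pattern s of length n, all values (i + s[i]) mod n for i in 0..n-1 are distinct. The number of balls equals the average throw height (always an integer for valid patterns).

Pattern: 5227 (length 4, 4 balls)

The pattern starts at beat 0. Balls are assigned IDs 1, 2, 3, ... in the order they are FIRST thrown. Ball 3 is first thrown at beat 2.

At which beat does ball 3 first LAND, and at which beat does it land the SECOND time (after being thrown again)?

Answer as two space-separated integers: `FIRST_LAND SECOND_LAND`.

Beat 0 (L): throw ball1 h=5 -> lands@5:R; in-air after throw: [b1@5:R]
Beat 1 (R): throw ball2 h=2 -> lands@3:R; in-air after throw: [b2@3:R b1@5:R]
Beat 2 (L): throw ball3 h=2 -> lands@4:L; in-air after throw: [b2@3:R b3@4:L b1@5:R]
Beat 3 (R): throw ball2 h=7 -> lands@10:L; in-air after throw: [b3@4:L b1@5:R b2@10:L]
Beat 4 (L): throw ball3 h=5 -> lands@9:R; in-air after throw: [b1@5:R b3@9:R b2@10:L]
Beat 5 (R): throw ball1 h=2 -> lands@7:R; in-air after throw: [b1@7:R b3@9:R b2@10:L]
Beat 6 (L): throw ball4 h=2 -> lands@8:L; in-air after throw: [b1@7:R b4@8:L b3@9:R b2@10:L]
Beat 7 (R): throw ball1 h=7 -> lands@14:L; in-air after throw: [b4@8:L b3@9:R b2@10:L b1@14:L]
Beat 8 (L): throw ball4 h=5 -> lands@13:R; in-air after throw: [b3@9:R b2@10:L b4@13:R b1@14:L]
Beat 9 (R): throw ball3 h=2 -> lands@11:R; in-air after throw: [b2@10:L b3@11:R b4@13:R b1@14:L]
Ball 3: thrown@2 h=2 -> first land @4; rethrown@4 h=5 -> second land @9

Answer: 4 9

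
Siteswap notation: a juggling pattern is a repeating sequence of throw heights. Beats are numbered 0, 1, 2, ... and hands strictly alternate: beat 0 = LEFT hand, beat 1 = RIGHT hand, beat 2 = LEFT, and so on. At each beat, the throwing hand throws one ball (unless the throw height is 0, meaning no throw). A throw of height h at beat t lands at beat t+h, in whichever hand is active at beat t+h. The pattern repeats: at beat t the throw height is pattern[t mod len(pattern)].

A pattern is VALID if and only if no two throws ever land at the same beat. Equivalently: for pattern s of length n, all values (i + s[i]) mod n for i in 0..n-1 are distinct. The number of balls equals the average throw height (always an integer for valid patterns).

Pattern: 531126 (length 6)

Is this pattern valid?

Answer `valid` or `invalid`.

Answer: invalid

Derivation:
i=0: (i + s[i]) mod n = (0 + 5) mod 6 = 5
i=1: (i + s[i]) mod n = (1 + 3) mod 6 = 4
i=2: (i + s[i]) mod n = (2 + 1) mod 6 = 3
i=3: (i + s[i]) mod n = (3 + 1) mod 6 = 4
i=4: (i + s[i]) mod n = (4 + 2) mod 6 = 0
i=5: (i + s[i]) mod n = (5 + 6) mod 6 = 5
Residues: [5, 4, 3, 4, 0, 5], distinct: False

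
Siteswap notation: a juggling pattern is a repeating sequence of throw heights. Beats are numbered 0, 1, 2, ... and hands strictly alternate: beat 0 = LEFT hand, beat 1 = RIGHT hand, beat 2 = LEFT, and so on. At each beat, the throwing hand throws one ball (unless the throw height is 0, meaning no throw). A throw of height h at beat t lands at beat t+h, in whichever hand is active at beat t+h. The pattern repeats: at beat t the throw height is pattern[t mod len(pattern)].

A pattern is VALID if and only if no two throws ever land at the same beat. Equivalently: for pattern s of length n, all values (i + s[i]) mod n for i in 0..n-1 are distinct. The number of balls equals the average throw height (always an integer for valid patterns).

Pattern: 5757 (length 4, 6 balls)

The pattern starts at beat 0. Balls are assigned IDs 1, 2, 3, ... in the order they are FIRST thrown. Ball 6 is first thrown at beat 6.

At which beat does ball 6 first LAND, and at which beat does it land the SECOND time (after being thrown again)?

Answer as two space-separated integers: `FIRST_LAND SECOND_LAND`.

Beat 0 (L): throw ball1 h=5 -> lands@5:R; in-air after throw: [b1@5:R]
Beat 1 (R): throw ball2 h=7 -> lands@8:L; in-air after throw: [b1@5:R b2@8:L]
Beat 2 (L): throw ball3 h=5 -> lands@7:R; in-air after throw: [b1@5:R b3@7:R b2@8:L]
Beat 3 (R): throw ball4 h=7 -> lands@10:L; in-air after throw: [b1@5:R b3@7:R b2@8:L b4@10:L]
Beat 4 (L): throw ball5 h=5 -> lands@9:R; in-air after throw: [b1@5:R b3@7:R b2@8:L b5@9:R b4@10:L]
Beat 5 (R): throw ball1 h=7 -> lands@12:L; in-air after throw: [b3@7:R b2@8:L b5@9:R b4@10:L b1@12:L]
Beat 6 (L): throw ball6 h=5 -> lands@11:R; in-air after throw: [b3@7:R b2@8:L b5@9:R b4@10:L b6@11:R b1@12:L]
Beat 7 (R): throw ball3 h=7 -> lands@14:L; in-air after throw: [b2@8:L b5@9:R b4@10:L b6@11:R b1@12:L b3@14:L]
Beat 8 (L): throw ball2 h=5 -> lands@13:R; in-air after throw: [b5@9:R b4@10:L b6@11:R b1@12:L b2@13:R b3@14:L]
Beat 9 (R): throw ball5 h=7 -> lands@16:L; in-air after throw: [b4@10:L b6@11:R b1@12:L b2@13:R b3@14:L b5@16:L]
Beat 10 (L): throw ball4 h=5 -> lands@15:R; in-air after throw: [b6@11:R b1@12:L b2@13:R b3@14:L b4@15:R b5@16:L]
Beat 11 (R): throw ball6 h=7 -> lands@18:L; in-air after throw: [b1@12:L b2@13:R b3@14:L b4@15:R b5@16:L b6@18:L]
Beat 12 (L): throw ball1 h=5 -> lands@17:R; in-air after throw: [b2@13:R b3@14:L b4@15:R b5@16:L b1@17:R b6@18:L]
Beat 13 (R): throw ball2 h=7 -> lands@20:L; in-air after throw: [b3@14:L b4@15:R b5@16:L b1@17:R b6@18:L b2@20:L]
Beat 14 (L): throw ball3 h=5 -> lands@19:R; in-air after throw: [b4@15:R b5@16:L b1@17:R b6@18:L b3@19:R b2@20:L]
Beat 15 (R): throw ball4 h=7 -> lands@22:L; in-air after throw: [b5@16:L b1@17:R b6@18:L b3@19:R b2@20:L b4@22:L]
Beat 16 (L): throw ball5 h=5 -> lands@21:R; in-air after throw: [b1@17:R b6@18:L b3@19:R b2@20:L b5@21:R b4@22:L]
Beat 17 (R): throw ball1 h=7 -> lands@24:L; in-air after throw: [b6@18:L b3@19:R b2@20:L b5@21:R b4@22:L b1@24:L]
Beat 18 (L): throw ball6 h=5 -> lands@23:R; in-air after throw: [b3@19:R b2@20:L b5@21:R b4@22:L b6@23:R b1@24:L]
Ball 6: thrown@6 h=5 -> first land @11; rethrown@11 h=7 -> second land @18

Answer: 11 18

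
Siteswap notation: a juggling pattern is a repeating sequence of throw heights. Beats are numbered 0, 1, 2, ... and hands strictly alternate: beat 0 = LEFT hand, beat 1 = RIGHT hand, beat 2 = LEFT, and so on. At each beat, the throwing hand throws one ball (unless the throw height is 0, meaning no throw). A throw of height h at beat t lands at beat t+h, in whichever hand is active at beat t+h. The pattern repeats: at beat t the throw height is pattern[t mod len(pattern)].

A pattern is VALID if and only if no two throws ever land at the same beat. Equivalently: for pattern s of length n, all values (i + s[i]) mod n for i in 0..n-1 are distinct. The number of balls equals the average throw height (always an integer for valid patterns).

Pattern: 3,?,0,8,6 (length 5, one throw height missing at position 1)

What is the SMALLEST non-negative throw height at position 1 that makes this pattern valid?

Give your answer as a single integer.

i=0: (0 + 3) mod 5 = 3
i=1: s[i]=? (unknown)
i=2: (2 + 0) mod 5 = 2
i=3: (3 + 8) mod 5 = 1
i=4: (4 + 6) mod 5 = 0
Known residues: [0, 1, 2, 3]; need a permutation of 0..4, so missing residue r = 4
Need (1 + s) mod 5 = 4; smallest s = (4 - 1) mod 5 = 3

Answer: 3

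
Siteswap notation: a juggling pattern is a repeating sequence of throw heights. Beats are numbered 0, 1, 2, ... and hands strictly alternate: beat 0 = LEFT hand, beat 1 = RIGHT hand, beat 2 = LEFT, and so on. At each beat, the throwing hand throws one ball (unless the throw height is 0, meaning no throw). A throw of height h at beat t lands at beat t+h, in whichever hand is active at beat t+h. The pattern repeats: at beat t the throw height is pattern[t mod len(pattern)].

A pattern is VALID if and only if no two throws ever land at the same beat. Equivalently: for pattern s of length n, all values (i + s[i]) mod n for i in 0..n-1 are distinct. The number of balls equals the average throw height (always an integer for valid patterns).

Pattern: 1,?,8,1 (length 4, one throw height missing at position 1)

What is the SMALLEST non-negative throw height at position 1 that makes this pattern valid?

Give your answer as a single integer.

i=0: (0 + 1) mod 4 = 1
i=1: s[i]=? (unknown)
i=2: (2 + 8) mod 4 = 2
i=3: (3 + 1) mod 4 = 0
Known residues: [0, 1, 2]; need a permutation of 0..3, so missing residue r = 3
Need (1 + s) mod 4 = 3; smallest s = (3 - 1) mod 4 = 2

Answer: 2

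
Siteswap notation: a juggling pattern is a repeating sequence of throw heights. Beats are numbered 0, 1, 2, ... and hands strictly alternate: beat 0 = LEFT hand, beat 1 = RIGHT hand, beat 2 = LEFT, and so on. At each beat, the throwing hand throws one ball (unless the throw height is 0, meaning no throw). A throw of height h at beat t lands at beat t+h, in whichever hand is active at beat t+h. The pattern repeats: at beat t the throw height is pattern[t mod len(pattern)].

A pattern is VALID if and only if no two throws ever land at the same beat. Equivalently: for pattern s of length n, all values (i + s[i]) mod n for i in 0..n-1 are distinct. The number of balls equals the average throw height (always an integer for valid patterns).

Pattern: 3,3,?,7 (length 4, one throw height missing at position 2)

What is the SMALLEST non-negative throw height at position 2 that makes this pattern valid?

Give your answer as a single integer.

Answer: 3

Derivation:
i=0: (0 + 3) mod 4 = 3
i=1: (1 + 3) mod 4 = 0
i=2: s[i]=? (unknown)
i=3: (3 + 7) mod 4 = 2
Known residues: [0, 2, 3]; need a permutation of 0..3, so missing residue r = 1
Need (2 + s) mod 4 = 1; smallest s = (1 - 2) mod 4 = 3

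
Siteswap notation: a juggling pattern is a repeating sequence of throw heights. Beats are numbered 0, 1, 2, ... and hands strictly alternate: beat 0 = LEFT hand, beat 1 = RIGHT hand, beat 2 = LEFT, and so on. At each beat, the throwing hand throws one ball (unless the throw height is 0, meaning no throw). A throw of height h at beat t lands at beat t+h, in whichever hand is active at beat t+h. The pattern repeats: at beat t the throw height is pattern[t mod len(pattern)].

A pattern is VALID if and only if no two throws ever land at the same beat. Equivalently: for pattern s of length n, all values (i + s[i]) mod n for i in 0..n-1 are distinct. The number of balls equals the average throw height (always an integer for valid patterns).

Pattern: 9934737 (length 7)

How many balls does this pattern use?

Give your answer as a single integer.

Pattern = [9, 9, 3, 4, 7, 3, 7], length n = 7
  position 0: throw height = 9, running sum = 9
  position 1: throw height = 9, running sum = 18
  position 2: throw height = 3, running sum = 21
  position 3: throw height = 4, running sum = 25
  position 4: throw height = 7, running sum = 32
  position 5: throw height = 3, running sum = 35
  position 6: throw height = 7, running sum = 42
Total sum = 42; balls = sum / n = 42 / 7 = 6

Answer: 6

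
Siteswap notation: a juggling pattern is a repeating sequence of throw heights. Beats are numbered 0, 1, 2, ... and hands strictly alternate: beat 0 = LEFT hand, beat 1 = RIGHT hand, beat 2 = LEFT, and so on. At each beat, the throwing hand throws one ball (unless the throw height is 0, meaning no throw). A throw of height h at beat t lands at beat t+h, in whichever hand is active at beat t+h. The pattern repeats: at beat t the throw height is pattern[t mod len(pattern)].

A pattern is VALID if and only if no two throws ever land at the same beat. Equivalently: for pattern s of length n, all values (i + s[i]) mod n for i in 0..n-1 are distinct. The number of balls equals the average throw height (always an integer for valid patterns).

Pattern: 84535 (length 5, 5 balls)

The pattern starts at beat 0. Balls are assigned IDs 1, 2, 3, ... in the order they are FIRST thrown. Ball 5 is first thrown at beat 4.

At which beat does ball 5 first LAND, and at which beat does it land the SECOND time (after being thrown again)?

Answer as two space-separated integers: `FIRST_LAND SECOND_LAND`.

Beat 0 (L): throw ball1 h=8 -> lands@8:L; in-air after throw: [b1@8:L]
Beat 1 (R): throw ball2 h=4 -> lands@5:R; in-air after throw: [b2@5:R b1@8:L]
Beat 2 (L): throw ball3 h=5 -> lands@7:R; in-air after throw: [b2@5:R b3@7:R b1@8:L]
Beat 3 (R): throw ball4 h=3 -> lands@6:L; in-air after throw: [b2@5:R b4@6:L b3@7:R b1@8:L]
Beat 4 (L): throw ball5 h=5 -> lands@9:R; in-air after throw: [b2@5:R b4@6:L b3@7:R b1@8:L b5@9:R]
Beat 5 (R): throw ball2 h=8 -> lands@13:R; in-air after throw: [b4@6:L b3@7:R b1@8:L b5@9:R b2@13:R]
Beat 6 (L): throw ball4 h=4 -> lands@10:L; in-air after throw: [b3@7:R b1@8:L b5@9:R b4@10:L b2@13:R]
Beat 7 (R): throw ball3 h=5 -> lands@12:L; in-air after throw: [b1@8:L b5@9:R b4@10:L b3@12:L b2@13:R]
Beat 8 (L): throw ball1 h=3 -> lands@11:R; in-air after throw: [b5@9:R b4@10:L b1@11:R b3@12:L b2@13:R]
Beat 9 (R): throw ball5 h=5 -> lands@14:L; in-air after throw: [b4@10:L b1@11:R b3@12:L b2@13:R b5@14:L]
Beat 10 (L): throw ball4 h=8 -> lands@18:L; in-air after throw: [b1@11:R b3@12:L b2@13:R b5@14:L b4@18:L]
Beat 11 (R): throw ball1 h=4 -> lands@15:R; in-air after throw: [b3@12:L b2@13:R b5@14:L b1@15:R b4@18:L]
Beat 12 (L): throw ball3 h=5 -> lands@17:R; in-air after throw: [b2@13:R b5@14:L b1@15:R b3@17:R b4@18:L]
Beat 13 (R): throw ball2 h=3 -> lands@16:L; in-air after throw: [b5@14:L b1@15:R b2@16:L b3@17:R b4@18:L]
Beat 14 (L): throw ball5 h=5 -> lands@19:R; in-air after throw: [b1@15:R b2@16:L b3@17:R b4@18:L b5@19:R]
Ball 5: thrown@4 h=5 -> first land @9; rethrown@9 h=5 -> second land @14

Answer: 9 14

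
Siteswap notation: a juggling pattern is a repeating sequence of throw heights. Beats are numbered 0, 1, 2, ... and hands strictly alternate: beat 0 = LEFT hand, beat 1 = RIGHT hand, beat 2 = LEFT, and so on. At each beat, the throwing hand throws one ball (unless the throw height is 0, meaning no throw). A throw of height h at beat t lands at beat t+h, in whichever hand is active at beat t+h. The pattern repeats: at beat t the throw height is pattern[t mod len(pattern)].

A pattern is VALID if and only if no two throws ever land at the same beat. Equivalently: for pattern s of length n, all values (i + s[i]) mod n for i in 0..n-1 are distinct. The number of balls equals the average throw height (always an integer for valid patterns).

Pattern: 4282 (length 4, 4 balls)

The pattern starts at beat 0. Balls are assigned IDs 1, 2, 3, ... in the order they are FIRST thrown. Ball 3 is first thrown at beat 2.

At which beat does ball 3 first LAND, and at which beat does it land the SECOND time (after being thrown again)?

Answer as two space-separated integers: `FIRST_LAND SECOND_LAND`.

Answer: 10 18

Derivation:
Beat 0 (L): throw ball1 h=4 -> lands@4:L; in-air after throw: [b1@4:L]
Beat 1 (R): throw ball2 h=2 -> lands@3:R; in-air after throw: [b2@3:R b1@4:L]
Beat 2 (L): throw ball3 h=8 -> lands@10:L; in-air after throw: [b2@3:R b1@4:L b3@10:L]
Beat 3 (R): throw ball2 h=2 -> lands@5:R; in-air after throw: [b1@4:L b2@5:R b3@10:L]
Beat 4 (L): throw ball1 h=4 -> lands@8:L; in-air after throw: [b2@5:R b1@8:L b3@10:L]
Beat 5 (R): throw ball2 h=2 -> lands@7:R; in-air after throw: [b2@7:R b1@8:L b3@10:L]
Beat 6 (L): throw ball4 h=8 -> lands@14:L; in-air after throw: [b2@7:R b1@8:L b3@10:L b4@14:L]
Beat 7 (R): throw ball2 h=2 -> lands@9:R; in-air after throw: [b1@8:L b2@9:R b3@10:L b4@14:L]
Beat 8 (L): throw ball1 h=4 -> lands@12:L; in-air after throw: [b2@9:R b3@10:L b1@12:L b4@14:L]
Beat 9 (R): throw ball2 h=2 -> lands@11:R; in-air after throw: [b3@10:L b2@11:R b1@12:L b4@14:L]
Beat 10 (L): throw ball3 h=8 -> lands@18:L; in-air after throw: [b2@11:R b1@12:L b4@14:L b3@18:L]
Beat 11 (R): throw ball2 h=2 -> lands@13:R; in-air after throw: [b1@12:L b2@13:R b4@14:L b3@18:L]
Beat 12 (L): throw ball1 h=4 -> lands@16:L; in-air after throw: [b2@13:R b4@14:L b1@16:L b3@18:L]
Beat 13 (R): throw ball2 h=2 -> lands@15:R; in-air after throw: [b4@14:L b2@15:R b1@16:L b3@18:L]
Beat 14 (L): throw ball4 h=8 -> lands@22:L; in-air after throw: [b2@15:R b1@16:L b3@18:L b4@22:L]
Beat 15 (R): throw ball2 h=2 -> lands@17:R; in-air after throw: [b1@16:L b2@17:R b3@18:L b4@22:L]
Ball 3: thrown@2 h=8 -> first land @10; rethrown@10 h=8 -> second land @18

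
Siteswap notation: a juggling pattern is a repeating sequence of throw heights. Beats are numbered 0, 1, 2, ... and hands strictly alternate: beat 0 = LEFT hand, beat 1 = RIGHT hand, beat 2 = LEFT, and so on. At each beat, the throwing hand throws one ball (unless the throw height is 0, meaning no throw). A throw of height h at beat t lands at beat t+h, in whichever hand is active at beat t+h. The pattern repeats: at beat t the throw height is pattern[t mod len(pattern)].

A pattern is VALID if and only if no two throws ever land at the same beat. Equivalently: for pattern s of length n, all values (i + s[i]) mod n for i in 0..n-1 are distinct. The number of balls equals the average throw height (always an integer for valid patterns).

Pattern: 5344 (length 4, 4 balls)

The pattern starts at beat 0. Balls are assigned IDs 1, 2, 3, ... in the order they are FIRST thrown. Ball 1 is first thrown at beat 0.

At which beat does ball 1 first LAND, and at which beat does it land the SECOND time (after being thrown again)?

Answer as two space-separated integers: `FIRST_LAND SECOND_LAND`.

Beat 0 (L): throw ball1 h=5 -> lands@5:R; in-air after throw: [b1@5:R]
Beat 1 (R): throw ball2 h=3 -> lands@4:L; in-air after throw: [b2@4:L b1@5:R]
Beat 2 (L): throw ball3 h=4 -> lands@6:L; in-air after throw: [b2@4:L b1@5:R b3@6:L]
Beat 3 (R): throw ball4 h=4 -> lands@7:R; in-air after throw: [b2@4:L b1@5:R b3@6:L b4@7:R]
Beat 4 (L): throw ball2 h=5 -> lands@9:R; in-air after throw: [b1@5:R b3@6:L b4@7:R b2@9:R]
Beat 5 (R): throw ball1 h=3 -> lands@8:L; in-air after throw: [b3@6:L b4@7:R b1@8:L b2@9:R]
Beat 6 (L): throw ball3 h=4 -> lands@10:L; in-air after throw: [b4@7:R b1@8:L b2@9:R b3@10:L]
Beat 7 (R): throw ball4 h=4 -> lands@11:R; in-air after throw: [b1@8:L b2@9:R b3@10:L b4@11:R]
Beat 8 (L): throw ball1 h=5 -> lands@13:R; in-air after throw: [b2@9:R b3@10:L b4@11:R b1@13:R]
Ball 1: thrown@0 h=5 -> first land @5; rethrown@5 h=3 -> second land @8

Answer: 5 8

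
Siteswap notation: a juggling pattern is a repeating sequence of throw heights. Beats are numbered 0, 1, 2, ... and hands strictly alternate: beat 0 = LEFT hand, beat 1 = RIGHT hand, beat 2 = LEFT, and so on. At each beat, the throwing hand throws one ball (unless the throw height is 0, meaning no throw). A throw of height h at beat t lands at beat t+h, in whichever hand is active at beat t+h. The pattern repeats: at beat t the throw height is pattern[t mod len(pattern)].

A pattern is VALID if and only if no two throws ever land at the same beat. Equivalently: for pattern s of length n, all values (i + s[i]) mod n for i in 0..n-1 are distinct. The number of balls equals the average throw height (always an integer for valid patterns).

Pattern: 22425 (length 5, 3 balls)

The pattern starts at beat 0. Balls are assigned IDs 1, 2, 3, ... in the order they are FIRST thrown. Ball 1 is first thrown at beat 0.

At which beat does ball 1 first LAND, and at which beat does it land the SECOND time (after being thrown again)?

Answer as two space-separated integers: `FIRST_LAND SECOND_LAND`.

Beat 0 (L): throw ball1 h=2 -> lands@2:L; in-air after throw: [b1@2:L]
Beat 1 (R): throw ball2 h=2 -> lands@3:R; in-air after throw: [b1@2:L b2@3:R]
Beat 2 (L): throw ball1 h=4 -> lands@6:L; in-air after throw: [b2@3:R b1@6:L]
Beat 3 (R): throw ball2 h=2 -> lands@5:R; in-air after throw: [b2@5:R b1@6:L]
Beat 4 (L): throw ball3 h=5 -> lands@9:R; in-air after throw: [b2@5:R b1@6:L b3@9:R]
Beat 5 (R): throw ball2 h=2 -> lands@7:R; in-air after throw: [b1@6:L b2@7:R b3@9:R]
Beat 6 (L): throw ball1 h=2 -> lands@8:L; in-air after throw: [b2@7:R b1@8:L b3@9:R]
Ball 1: thrown@0 h=2 -> first land @2; rethrown@2 h=4 -> second land @6

Answer: 2 6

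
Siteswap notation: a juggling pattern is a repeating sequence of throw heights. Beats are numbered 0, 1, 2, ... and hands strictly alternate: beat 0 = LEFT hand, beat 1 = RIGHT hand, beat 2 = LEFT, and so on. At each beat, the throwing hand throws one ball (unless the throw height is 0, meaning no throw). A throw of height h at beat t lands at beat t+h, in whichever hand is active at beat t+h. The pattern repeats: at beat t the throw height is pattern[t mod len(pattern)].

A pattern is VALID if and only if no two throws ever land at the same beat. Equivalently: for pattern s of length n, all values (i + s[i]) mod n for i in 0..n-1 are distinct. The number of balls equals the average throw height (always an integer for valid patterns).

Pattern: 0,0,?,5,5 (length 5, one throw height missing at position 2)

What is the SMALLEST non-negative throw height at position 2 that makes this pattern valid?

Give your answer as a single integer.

Answer: 0

Derivation:
i=0: (0 + 0) mod 5 = 0
i=1: (1 + 0) mod 5 = 1
i=2: s[i]=? (unknown)
i=3: (3 + 5) mod 5 = 3
i=4: (4 + 5) mod 5 = 4
Known residues: [0, 1, 3, 4]; need a permutation of 0..4, so missing residue r = 2
Need (2 + s) mod 5 = 2; smallest s = (2 - 2) mod 5 = 0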